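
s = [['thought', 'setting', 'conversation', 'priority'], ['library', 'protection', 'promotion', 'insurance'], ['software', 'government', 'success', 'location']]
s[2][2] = 'success'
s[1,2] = 'promotion'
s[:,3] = ['priority', 'insurance', 'location']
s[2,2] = 'success'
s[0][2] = 'conversation'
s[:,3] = ['priority', 'insurance', 'location']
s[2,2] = 'success'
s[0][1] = 'setting'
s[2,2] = 'success'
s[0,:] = ['thought', 'setting', 'conversation', 'priority']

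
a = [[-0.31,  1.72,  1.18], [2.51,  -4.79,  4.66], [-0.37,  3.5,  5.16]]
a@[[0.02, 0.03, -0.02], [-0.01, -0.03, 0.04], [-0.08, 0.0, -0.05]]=[[-0.12,-0.06,0.02], [-0.27,0.22,-0.47], [-0.46,-0.12,-0.11]]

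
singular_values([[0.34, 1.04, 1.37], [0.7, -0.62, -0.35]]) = [1.84, 0.82]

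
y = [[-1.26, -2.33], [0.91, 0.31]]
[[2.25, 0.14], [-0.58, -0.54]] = y @[[-0.38,-0.7], [-0.76,0.32]]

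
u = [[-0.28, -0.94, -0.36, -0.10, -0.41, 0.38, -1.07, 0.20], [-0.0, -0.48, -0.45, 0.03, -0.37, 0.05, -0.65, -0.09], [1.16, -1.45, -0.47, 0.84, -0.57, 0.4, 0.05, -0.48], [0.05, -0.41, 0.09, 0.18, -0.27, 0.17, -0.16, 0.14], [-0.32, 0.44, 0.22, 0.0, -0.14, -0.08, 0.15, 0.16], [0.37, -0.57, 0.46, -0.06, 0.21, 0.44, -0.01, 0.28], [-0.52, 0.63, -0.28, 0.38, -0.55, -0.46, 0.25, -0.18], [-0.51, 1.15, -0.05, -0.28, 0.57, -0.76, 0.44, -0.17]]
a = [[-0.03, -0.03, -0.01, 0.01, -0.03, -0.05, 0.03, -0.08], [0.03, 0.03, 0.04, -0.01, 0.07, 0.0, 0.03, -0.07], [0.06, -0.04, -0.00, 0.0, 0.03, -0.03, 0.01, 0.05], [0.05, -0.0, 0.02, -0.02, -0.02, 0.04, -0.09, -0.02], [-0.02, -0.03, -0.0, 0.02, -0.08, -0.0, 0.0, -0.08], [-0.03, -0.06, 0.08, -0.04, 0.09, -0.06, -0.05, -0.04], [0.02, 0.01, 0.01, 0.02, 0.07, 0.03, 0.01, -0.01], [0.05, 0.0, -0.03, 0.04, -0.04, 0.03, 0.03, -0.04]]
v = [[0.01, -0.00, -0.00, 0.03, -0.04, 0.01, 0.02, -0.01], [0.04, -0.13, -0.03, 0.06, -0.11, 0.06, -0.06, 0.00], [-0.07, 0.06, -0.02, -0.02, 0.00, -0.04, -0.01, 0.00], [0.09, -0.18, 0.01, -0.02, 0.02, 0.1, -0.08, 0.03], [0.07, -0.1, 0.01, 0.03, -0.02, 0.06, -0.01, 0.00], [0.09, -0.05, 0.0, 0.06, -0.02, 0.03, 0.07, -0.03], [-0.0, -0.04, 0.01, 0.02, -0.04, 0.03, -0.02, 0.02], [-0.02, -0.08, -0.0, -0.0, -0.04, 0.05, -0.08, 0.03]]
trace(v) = -0.14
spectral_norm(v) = 0.36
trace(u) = -0.67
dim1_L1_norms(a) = [0.27, 0.28, 0.22, 0.26, 0.23, 0.45, 0.18, 0.26]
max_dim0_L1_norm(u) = 6.07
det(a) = -0.00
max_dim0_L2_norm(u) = 2.37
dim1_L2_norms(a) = [0.11, 0.12, 0.1, 0.12, 0.12, 0.17, 0.08, 0.1]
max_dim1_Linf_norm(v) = 0.18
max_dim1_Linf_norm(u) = 1.45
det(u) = 0.00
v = a @ u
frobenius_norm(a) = 0.33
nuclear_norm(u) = 7.16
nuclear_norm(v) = 0.74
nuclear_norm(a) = 0.77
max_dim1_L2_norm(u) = 2.26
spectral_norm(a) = 0.20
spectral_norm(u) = 3.12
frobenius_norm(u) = 3.84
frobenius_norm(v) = 0.42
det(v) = 0.00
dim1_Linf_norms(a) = [0.08, 0.07, 0.06, 0.09, 0.08, 0.09, 0.07, 0.05]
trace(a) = -0.19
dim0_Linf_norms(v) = [0.09, 0.18, 0.03, 0.06, 0.11, 0.1, 0.08, 0.03]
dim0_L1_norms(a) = [0.29, 0.2, 0.19, 0.16, 0.43, 0.24, 0.25, 0.39]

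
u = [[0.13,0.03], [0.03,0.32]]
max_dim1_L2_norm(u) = 0.32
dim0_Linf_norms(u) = [0.13, 0.32]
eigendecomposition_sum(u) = [[0.12, -0.02], [-0.02, 0.00]] + [[0.01, 0.05],[0.05, 0.32]]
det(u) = 0.04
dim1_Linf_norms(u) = [0.13, 0.32]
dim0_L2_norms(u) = [0.13, 0.32]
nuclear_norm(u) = 0.45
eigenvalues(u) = [0.13, 0.32]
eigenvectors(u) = [[-0.99,-0.15], [0.15,-0.99]]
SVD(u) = [[0.15, 0.99], [0.99, -0.15]] @ diag([0.3246242942258564, 0.12537570577414361]) @ [[0.15,0.99], [0.99,-0.15]]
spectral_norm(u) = 0.32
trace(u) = 0.45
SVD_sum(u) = [[0.01, 0.05], [0.05, 0.32]] + [[0.12, -0.02],[-0.02, 0.00]]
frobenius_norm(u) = 0.35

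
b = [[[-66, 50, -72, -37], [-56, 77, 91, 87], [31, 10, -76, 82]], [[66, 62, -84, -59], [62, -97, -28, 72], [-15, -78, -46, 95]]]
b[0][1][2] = 91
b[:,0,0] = [-66, 66]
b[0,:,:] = [[-66, 50, -72, -37], [-56, 77, 91, 87], [31, 10, -76, 82]]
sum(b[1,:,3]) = 108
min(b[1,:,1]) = -97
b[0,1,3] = 87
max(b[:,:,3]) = 95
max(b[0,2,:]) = 82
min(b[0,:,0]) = -66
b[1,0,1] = 62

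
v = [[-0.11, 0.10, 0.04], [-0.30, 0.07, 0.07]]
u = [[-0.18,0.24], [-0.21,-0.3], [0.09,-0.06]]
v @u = [[0.00, -0.06], [0.05, -0.10]]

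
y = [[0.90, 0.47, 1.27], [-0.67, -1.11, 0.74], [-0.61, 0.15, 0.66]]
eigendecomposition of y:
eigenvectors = [[0.80+0.00j, (0.8-0j), (0.15+0j)], [(-0.15+0.28j), (-0.15-0.28j), -0.98+0.00j], [-0.02+0.51j, (-0.02-0.51j), (0.13+0j)]]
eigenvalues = [(0.78+0.98j), (0.78-0.98j), (-1.11+0j)]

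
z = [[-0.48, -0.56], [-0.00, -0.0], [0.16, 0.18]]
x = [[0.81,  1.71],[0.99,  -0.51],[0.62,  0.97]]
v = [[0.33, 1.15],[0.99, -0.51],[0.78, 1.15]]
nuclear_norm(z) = 0.78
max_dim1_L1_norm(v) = 1.93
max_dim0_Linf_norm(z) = 0.56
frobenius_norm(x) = 2.48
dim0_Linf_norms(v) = [0.99, 1.15]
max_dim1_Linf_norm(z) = 0.56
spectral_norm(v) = 1.81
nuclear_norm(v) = 2.96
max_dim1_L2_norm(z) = 0.74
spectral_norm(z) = 0.78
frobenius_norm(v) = 2.15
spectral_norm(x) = 2.21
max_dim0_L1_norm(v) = 2.81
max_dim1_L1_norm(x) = 2.52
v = x + z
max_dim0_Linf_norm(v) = 1.15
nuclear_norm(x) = 3.33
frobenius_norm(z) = 0.78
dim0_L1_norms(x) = [2.42, 3.19]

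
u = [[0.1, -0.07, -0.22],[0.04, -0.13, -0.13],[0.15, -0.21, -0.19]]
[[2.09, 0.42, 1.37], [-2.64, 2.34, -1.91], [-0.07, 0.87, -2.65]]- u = [[1.99, 0.49, 1.59], [-2.68, 2.47, -1.78], [-0.22, 1.08, -2.46]]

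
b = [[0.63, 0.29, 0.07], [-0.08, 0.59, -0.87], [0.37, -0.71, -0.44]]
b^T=[[0.63, -0.08, 0.37],  [0.29, 0.59, -0.71],  [0.07, -0.87, -0.44]]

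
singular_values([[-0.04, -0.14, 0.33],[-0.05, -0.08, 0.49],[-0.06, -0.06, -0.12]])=[0.62, 0.13, 0.04]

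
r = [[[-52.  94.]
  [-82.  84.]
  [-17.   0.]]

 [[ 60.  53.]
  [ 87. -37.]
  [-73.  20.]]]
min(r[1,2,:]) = -73.0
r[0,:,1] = [94.0, 84.0, 0.0]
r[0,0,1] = 94.0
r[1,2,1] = 20.0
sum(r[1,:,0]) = 74.0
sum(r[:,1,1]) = 47.0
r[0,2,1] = 0.0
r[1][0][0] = 60.0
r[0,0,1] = 94.0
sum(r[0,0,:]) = 42.0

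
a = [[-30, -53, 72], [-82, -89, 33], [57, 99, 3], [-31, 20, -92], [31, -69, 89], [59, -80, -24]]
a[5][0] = 59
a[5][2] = -24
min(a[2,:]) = 3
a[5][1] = -80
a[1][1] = -89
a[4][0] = 31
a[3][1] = 20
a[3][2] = -92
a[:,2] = [72, 33, 3, -92, 89, -24]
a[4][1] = -69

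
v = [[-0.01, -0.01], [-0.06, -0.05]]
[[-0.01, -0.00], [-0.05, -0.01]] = v@ [[0.80, 0.02], [0.02, 0.27]]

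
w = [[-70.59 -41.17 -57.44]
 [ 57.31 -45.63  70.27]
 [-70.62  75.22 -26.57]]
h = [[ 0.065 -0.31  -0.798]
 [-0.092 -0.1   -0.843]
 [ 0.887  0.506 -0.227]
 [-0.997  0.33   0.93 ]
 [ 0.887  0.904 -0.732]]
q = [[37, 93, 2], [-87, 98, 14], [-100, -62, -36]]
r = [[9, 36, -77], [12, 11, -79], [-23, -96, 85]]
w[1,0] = 57.31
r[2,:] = [-23, -96, 85]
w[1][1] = -45.63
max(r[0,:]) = 36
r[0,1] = 36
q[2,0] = -100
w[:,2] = [-57.44, 70.27, -26.57]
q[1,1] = 98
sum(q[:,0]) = -150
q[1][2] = 14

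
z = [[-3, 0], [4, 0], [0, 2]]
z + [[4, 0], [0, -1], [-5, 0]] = [[1, 0], [4, -1], [-5, 2]]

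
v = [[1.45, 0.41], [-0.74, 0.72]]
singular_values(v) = [1.63, 0.83]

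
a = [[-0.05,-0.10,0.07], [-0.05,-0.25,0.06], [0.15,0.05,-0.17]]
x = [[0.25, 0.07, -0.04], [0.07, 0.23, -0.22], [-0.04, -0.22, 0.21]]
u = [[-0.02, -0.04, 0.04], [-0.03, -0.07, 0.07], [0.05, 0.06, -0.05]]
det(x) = -0.00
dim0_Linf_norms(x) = [0.25, 0.23, 0.22]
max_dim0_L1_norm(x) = 0.52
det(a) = 0.00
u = a @ x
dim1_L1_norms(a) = [0.22, 0.36, 0.37]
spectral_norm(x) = 0.47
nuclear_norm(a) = 0.51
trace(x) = 0.69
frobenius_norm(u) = 0.15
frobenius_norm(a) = 0.37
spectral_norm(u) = 0.15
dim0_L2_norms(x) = [0.26, 0.33, 0.31]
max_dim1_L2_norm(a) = 0.26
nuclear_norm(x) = 0.69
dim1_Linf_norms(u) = [0.04, 0.07, 0.06]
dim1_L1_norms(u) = [0.1, 0.17, 0.16]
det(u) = 0.00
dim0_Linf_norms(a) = [0.15, 0.25, 0.17]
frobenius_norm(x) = 0.52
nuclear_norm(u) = 0.17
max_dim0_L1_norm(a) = 0.4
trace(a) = -0.47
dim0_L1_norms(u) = [0.1, 0.17, 0.16]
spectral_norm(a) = 0.33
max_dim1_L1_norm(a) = 0.37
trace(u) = -0.14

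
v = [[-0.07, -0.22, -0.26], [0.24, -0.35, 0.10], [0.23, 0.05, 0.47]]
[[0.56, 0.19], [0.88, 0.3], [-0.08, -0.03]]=v@ [[-0.84, -0.28], [-2.94, -0.99], [0.55, 0.18]]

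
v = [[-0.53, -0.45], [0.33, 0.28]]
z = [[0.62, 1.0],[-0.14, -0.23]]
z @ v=[[0.00, 0.00], [-0.00, -0.0]]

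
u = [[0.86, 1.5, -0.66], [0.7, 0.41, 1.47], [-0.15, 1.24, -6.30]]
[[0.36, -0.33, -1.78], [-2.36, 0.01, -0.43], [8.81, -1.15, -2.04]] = u @[[-0.07,-0.72,-0.48], [-0.37,0.31,-0.84], [-1.47,0.26,0.17]]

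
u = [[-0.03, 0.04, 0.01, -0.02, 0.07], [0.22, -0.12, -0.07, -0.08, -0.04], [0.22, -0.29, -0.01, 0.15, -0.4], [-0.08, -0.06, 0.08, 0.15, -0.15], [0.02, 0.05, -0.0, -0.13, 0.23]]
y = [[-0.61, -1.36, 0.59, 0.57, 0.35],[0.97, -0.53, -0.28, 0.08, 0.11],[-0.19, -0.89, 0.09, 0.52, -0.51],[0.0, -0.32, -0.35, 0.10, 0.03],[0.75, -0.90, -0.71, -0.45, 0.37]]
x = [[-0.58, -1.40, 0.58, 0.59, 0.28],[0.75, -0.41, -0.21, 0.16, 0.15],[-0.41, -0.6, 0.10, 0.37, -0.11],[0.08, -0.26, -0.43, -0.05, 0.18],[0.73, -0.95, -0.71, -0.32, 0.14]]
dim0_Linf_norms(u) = [0.22, 0.29, 0.08, 0.15, 0.4]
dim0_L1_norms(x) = [2.55, 3.62, 2.03, 1.49, 0.86]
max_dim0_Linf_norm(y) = 1.36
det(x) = -0.11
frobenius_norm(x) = 2.63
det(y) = -0.30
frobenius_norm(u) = 0.73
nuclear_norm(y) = 5.29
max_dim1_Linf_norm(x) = 1.4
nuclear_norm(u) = 1.05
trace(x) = -0.80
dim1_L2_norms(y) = [1.74, 1.15, 1.17, 0.49, 1.49]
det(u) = 0.00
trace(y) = -0.58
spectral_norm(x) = 1.95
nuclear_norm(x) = 4.64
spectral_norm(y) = 2.03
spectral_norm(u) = 0.65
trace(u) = 0.22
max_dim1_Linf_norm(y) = 1.36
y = x + u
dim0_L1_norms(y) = [2.52, 4.0, 2.02, 1.72, 1.37]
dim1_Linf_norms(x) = [1.4, 0.75, 0.6, 0.43, 0.95]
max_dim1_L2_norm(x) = 1.75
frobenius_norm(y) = 2.86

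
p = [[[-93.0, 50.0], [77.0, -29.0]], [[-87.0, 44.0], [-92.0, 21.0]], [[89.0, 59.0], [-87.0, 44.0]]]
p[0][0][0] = -93.0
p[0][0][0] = -93.0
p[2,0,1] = 59.0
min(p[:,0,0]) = -93.0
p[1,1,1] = 21.0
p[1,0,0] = -87.0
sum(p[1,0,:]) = -43.0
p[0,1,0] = 77.0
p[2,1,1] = 44.0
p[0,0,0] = -93.0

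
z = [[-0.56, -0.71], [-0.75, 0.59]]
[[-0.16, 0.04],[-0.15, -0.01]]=z @[[0.23, -0.02],[0.04, -0.04]]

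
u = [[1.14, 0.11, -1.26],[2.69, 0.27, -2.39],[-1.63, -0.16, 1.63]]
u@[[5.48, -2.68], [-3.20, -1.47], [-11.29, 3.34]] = [[20.12, -7.43],[40.86, -15.59],[-26.82, 10.05]]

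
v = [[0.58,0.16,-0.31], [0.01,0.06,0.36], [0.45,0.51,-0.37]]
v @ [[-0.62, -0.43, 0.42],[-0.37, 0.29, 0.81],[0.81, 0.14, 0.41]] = [[-0.67, -0.25, 0.25], [0.26, 0.06, 0.20], [-0.77, -0.10, 0.45]]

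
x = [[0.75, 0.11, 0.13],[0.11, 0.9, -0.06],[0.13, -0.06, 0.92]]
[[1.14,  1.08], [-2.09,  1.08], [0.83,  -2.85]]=x @ [[1.8,1.91], [-2.51,0.74], [0.48,-3.32]]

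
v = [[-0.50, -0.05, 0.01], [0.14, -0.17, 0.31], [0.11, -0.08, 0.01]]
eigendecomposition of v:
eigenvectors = [[0.95+0.00j, 0.09-0.04j, (0.09+0.04j)], [-0.18+0.00j, -0.88+0.00j, (-0.88-0j)], [(-0.24+0j), -0.28-0.38j, -0.28+0.38j]]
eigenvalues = [(-0.49+0j), (-0.08+0.14j), (-0.08-0.14j)]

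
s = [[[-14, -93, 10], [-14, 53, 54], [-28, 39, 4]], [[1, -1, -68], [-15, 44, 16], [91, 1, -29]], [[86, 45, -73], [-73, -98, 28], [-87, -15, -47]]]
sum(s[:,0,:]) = -107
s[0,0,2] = 10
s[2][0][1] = 45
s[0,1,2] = 54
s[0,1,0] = -14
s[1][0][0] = 1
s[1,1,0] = -15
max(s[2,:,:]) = 86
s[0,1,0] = -14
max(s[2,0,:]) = 86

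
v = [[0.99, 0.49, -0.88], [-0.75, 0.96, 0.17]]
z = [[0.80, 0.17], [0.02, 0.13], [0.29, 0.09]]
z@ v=[[0.66, 0.56, -0.68], [-0.08, 0.13, 0.0], [0.22, 0.23, -0.24]]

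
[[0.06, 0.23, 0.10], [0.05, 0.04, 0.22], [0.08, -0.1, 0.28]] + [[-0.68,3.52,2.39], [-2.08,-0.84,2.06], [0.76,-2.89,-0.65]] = [[-0.62, 3.75, 2.49], [-2.03, -0.8, 2.28], [0.84, -2.99, -0.37]]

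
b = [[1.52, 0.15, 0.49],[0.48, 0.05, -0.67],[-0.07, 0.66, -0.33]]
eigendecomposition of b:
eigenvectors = [[(0.96+0j), (0.15-0.13j), 0.15+0.13j], [(0.27+0j), (-0.71+0j), (-0.71-0j)], [0.06+0.00j, (-0.13+0.66j), -0.13-0.66j]]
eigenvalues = [(1.59+0j), (-0.18+0.7j), (-0.18-0.7j)]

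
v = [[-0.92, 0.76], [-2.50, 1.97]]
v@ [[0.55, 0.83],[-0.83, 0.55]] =[[-1.14, -0.35], [-3.01, -0.99]]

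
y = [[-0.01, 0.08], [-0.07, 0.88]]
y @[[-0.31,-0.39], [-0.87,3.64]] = [[-0.07, 0.3], [-0.74, 3.23]]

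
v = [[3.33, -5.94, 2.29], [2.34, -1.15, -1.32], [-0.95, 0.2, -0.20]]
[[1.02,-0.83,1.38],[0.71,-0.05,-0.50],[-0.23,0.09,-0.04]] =v @ [[0.24, -0.06, -0.06], [-0.06, 0.06, -0.12], [-0.06, -0.12, 0.38]]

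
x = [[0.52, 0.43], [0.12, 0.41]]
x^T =[[0.52,  0.12], [0.43,  0.41]]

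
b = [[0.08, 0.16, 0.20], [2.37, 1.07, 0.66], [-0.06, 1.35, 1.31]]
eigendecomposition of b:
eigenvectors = [[(-0.07+0.14j), -0.07-0.14j, 0.11+0.00j], [(0.66-0.14j), (0.66+0.14j), (0.61+0j)], [-0.72+0.00j, -0.72-0.00j, (0.78+0j)]]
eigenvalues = [(0.05+0.28j), (0.05-0.28j), (2.35+0j)]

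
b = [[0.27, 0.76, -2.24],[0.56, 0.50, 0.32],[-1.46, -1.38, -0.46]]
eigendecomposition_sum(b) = [[1.13, 1.33, -0.85], [0.25, 0.29, -0.19], [-0.8, -0.94, 0.60]] + [[-0.86, -0.57, -1.39], [0.31, 0.21, 0.50], [-0.66, -0.44, -1.06]] + [[-0.0, -0.00, -0.0], [0.00, 0.0, 0.00], [0.0, 0.0, 0.0]]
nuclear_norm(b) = 4.60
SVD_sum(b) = [[0.73, 1.13, -1.83],[0.06, 0.09, -0.14],[-0.25, -0.39, 0.63]] + [[-0.46,-0.37,-0.41], [0.51,0.41,0.46], [-1.21,-0.99,-1.09]] + [[-0.0, 0.00, 0.00], [-0.0, 0.0, 0.0], [-0.00, 0.00, 0.0]]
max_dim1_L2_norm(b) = 2.38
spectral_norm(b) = 2.41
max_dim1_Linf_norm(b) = 2.24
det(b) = -0.01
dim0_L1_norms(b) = [2.29, 2.64, 3.02]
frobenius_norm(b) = 3.25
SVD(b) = [[0.94, -0.33, 0.06], [0.07, 0.36, 0.93], [-0.33, -0.87, 0.37]] @ diag([2.4077542646282697, 2.1873312446531044, 0.0011947086182580952]) @ [[0.32,  0.50,  -0.8], [0.63,  0.52,  0.57], [-0.70,  0.69,  0.15]]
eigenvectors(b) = [[0.80,0.76,-0.7],[0.18,-0.28,0.69],[-0.57,0.58,0.15]]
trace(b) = 0.31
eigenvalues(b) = [2.02, -1.72, 0.0]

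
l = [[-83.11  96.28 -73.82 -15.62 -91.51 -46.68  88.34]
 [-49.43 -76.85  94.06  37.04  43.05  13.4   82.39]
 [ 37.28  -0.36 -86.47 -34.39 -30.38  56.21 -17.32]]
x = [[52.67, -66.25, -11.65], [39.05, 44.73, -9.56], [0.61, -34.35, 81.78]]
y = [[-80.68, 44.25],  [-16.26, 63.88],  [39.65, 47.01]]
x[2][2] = 81.78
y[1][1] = 63.88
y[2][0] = 39.65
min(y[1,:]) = -16.26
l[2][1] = -0.36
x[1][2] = -9.56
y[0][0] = -80.68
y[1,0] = -16.26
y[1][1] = 63.88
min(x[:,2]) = -11.65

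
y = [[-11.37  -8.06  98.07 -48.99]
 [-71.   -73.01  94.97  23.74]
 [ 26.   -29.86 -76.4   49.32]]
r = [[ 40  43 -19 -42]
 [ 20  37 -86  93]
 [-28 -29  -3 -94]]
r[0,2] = -19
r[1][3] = 93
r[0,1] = 43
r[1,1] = 37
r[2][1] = -29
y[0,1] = -8.06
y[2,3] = 49.32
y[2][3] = 49.32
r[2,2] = -3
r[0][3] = -42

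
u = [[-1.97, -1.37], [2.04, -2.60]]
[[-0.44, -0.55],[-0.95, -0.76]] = u @ [[-0.02, 0.05], [0.35, 0.33]]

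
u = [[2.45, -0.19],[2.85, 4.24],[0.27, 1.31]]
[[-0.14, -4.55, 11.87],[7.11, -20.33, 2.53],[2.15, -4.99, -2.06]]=u @ [[0.07, -2.12, 4.65], [1.63, -3.37, -2.53]]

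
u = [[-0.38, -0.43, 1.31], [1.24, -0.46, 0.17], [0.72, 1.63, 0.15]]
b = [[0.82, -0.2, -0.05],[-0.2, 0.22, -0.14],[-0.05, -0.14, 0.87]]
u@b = [[-0.29, -0.2, 1.22], [1.1, -0.37, 0.15], [0.26, 0.19, -0.13]]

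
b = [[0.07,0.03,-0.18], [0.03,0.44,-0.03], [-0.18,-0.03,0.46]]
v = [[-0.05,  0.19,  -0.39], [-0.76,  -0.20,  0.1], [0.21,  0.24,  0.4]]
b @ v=[[-0.06, -0.04, -0.10], [-0.34, -0.09, 0.02], [0.13, 0.08, 0.25]]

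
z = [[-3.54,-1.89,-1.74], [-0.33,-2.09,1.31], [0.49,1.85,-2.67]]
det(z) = -11.44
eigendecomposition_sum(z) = [[(-1.77+1.23j),(-1.25+1.87j),(-1.09-0.69j)], [(-0.16-1.61j),(-0.77-1.5j),(0.85-0.46j)], [(0.25+2.3j),1.11+2.14j,(-1.2+0.67j)]] + [[-1.77-1.23j, (-1.25-1.87j), -1.09+0.69j], [-0.16+1.61j, -0.77+1.50j, 0.85+0.46j], [0.25-2.30j, 1.11-2.14j, -1.20-0.67j]] + [[-0j, 0.62-0.00j, (0.43-0j)], [-0.00+0.00j, (-0.54+0j), -0.38+0.00j], [(-0+0j), -0.38+0.00j, (-0.26+0j)]]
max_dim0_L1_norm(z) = 5.83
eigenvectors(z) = [[(0.29+0.53j), 0.29-0.53j, (-0.68+0j)], [-0.46-0.00j, (-0.46+0j), (0.6+0j)], [(0.65+0j), 0.65-0.00j, (0.42+0j)]]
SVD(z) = [[-0.88, 0.46, -0.10], [-0.35, -0.48, 0.81], [0.32, 0.75, 0.58]] @ diag([4.523057428592356, 3.9035670532196094, 0.6480862278075938]) @ [[0.75, 0.66, 0.05], [-0.28, 0.39, -0.88], [0.6, -0.64, -0.48]]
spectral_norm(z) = 4.52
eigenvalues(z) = [(-3.75+0.39j), (-3.75-0.39j), (-0.81+0j)]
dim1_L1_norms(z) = [7.17, 3.73, 5.01]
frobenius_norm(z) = 6.01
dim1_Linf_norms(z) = [3.54, 2.09, 2.67]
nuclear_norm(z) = 9.07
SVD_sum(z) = [[-2.99, -2.63, -0.19],[-1.17, -1.03, -0.08],[1.09, 0.96, 0.07]] + [[-0.51, 0.70, -1.58], [0.53, -0.72, 1.64], [-0.83, 1.13, -2.56]] + [[-0.04,0.04,0.03],[0.31,-0.34,-0.25],[0.22,-0.24,-0.18]]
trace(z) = -8.30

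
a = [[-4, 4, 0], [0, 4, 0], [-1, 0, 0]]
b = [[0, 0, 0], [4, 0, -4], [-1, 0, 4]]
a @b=[[16, 0, -16], [16, 0, -16], [0, 0, 0]]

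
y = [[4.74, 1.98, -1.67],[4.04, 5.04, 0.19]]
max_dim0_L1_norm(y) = 8.78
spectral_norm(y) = 8.06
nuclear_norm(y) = 10.50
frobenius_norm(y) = 8.42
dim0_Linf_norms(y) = [4.74, 5.04, 1.67]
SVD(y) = [[-0.63,-0.78], [-0.78,0.63]] @ diag([8.059681552452926, 2.4449403414091706]) @ [[-0.76,  -0.64,  0.11], [-0.47,  0.66,  0.58]]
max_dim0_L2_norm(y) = 6.23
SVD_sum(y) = [[3.84, 3.24, -0.56], [4.77, 4.02, -0.70]] + [[0.9, -1.26, -1.11], [-0.73, 1.02, 0.89]]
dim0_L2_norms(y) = [6.23, 5.41, 1.68]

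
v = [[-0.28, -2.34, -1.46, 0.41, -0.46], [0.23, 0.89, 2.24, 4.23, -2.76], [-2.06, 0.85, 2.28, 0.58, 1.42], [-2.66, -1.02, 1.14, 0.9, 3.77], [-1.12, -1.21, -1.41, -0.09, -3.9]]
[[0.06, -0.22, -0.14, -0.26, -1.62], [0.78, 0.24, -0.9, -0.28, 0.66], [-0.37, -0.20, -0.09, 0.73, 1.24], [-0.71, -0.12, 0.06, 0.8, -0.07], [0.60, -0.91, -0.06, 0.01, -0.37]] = v@ [[-0.00, 0.27, -0.12, -0.32, -0.31], [0.13, 0.03, 0.21, 0.18, 0.71], [-0.16, 0.04, -0.26, -0.07, 0.04], [0.15, 0.10, -0.06, -0.01, -0.03], [-0.14, 0.13, 0.08, 0.06, -0.05]]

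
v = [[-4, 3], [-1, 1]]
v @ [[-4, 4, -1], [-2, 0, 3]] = [[10, -16, 13], [2, -4, 4]]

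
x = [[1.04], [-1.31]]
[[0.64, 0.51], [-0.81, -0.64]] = x@[[0.62, 0.49]]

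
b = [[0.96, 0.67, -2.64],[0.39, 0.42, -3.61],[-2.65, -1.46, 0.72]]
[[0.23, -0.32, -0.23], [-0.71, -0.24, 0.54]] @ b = [[0.71,0.36,0.38], [-2.21,-1.36,3.13]]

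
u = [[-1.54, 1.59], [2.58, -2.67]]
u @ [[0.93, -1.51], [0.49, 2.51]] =[[-0.65, 6.32], [1.09, -10.60]]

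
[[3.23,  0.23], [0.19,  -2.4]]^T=[[3.23, 0.19], [0.23, -2.40]]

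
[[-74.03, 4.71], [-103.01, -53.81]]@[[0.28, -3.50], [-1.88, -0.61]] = [[-29.58, 256.23], [72.32, 393.36]]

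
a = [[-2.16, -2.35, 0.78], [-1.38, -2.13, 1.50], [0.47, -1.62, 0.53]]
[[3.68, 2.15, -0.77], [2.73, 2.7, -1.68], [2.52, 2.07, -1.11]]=a@[[-0.01,0.3,-0.30], [-1.81,-0.95,0.27], [-0.76,0.73,-1.01]]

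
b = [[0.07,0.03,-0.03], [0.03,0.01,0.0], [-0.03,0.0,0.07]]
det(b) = -0.00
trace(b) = 0.15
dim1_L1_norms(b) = [0.13, 0.04, 0.1]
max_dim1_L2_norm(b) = 0.08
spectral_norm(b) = 0.11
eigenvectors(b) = [[0.43,  -0.74,  0.52], [-0.89,  -0.23,  0.4], [0.17,  0.63,  0.76]]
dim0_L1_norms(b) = [0.13, 0.04, 0.1]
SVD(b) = [[-0.74,-0.52,0.43], [-0.23,-0.4,-0.89], [0.63,-0.76,0.17]] @ diag([0.10510259459878102, 0.04933323452397948, 0.004435829122760463]) @ [[-0.74, -0.23, 0.63], [-0.52, -0.40, -0.76], [-0.43, 0.89, -0.17]]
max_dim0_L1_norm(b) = 0.13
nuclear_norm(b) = 0.16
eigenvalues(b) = [-0.0, 0.11, 0.05]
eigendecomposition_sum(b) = [[-0.0, 0.00, -0.00], [0.00, -0.0, 0.0], [-0.0, 0.00, -0.0]] + [[0.06, 0.02, -0.05], [0.02, 0.01, -0.02], [-0.05, -0.02, 0.04]] + [[0.01, 0.01, 0.02], [0.01, 0.01, 0.01], [0.02, 0.01, 0.03]]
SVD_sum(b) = [[0.06, 0.02, -0.05], [0.02, 0.01, -0.02], [-0.05, -0.02, 0.04]] + [[0.01, 0.01, 0.02], [0.01, 0.01, 0.01], [0.02, 0.01, 0.03]] + [[-0.00, 0.00, -0.00], [0.00, -0.0, 0.0], [-0.00, 0.00, -0.0]]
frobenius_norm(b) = 0.12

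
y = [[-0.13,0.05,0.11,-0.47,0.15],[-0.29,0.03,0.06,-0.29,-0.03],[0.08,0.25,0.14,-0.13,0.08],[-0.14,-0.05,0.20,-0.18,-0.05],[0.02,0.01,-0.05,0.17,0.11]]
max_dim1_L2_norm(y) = 0.52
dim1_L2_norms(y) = [0.52, 0.42, 0.33, 0.31, 0.21]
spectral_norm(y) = 0.72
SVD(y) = [[-0.70, 0.21, -0.54, 0.4, 0.1], [-0.53, -0.4, -0.04, -0.73, -0.17], [-0.22, 0.84, 0.38, -0.31, -0.05], [-0.36, -0.27, 0.65, 0.24, 0.56], [0.22, 0.13, -0.37, -0.39, 0.8]] @ diag([0.7199390090886221, 0.3335280090894049, 0.19272561138485494, 0.14322522869641757, 0.11870241331389832]) @ [[0.39, -0.12, -0.31, 0.85, -0.09], [0.59, 0.67, 0.17, -0.07, 0.42], [0.08, 0.16, 0.73, 0.19, -0.63], [0.65, -0.66, 0.18, -0.33, 0.02], [-0.27, -0.27, 0.56, 0.36, 0.64]]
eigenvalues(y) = [(-0.5+0j), (0.1+0.24j), (0.1-0.24j), (0.14+0.06j), (0.14-0.06j)]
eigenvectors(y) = [[(-0.62+0j),(0.4+0.35j),0.40-0.35j,(0.04+0.35j),(0.04-0.35j)],[(-0.59+0j),-0.15+0.34j,-0.15-0.34j,(0.18-0.36j),(0.18+0.36j)],[(0.19+0j),(0.67+0j),(0.67-0j),-0.23-0.47j,-0.23+0.47j],[-0.45+0.00j,0.07-0.31j,(0.07+0.31j),(-0.18-0.36j),(-0.18+0.36j)],[(0.17+0j),-0.17+0.07j,-0.17-0.07j,(-0.53+0j),-0.53-0.00j]]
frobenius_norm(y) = 0.84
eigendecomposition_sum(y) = [[(-0.19+0j), (-0.07+0j), (0.13+0j), -0.28+0.00j, 0.00-0.00j],[(-0.18+0j), (-0.07+0j), (0.12+0j), (-0.27+0j), -0j],[(0.06-0j), (0.02-0j), -0.04-0.00j, 0.09-0.00j, (-0+0j)],[-0.14+0.00j, -0.05+0.00j, (0.09+0j), (-0.21+0j), 0.00-0.00j],[0.05-0.00j, (0.02-0j), -0.04-0.00j, 0.08-0.00j, -0.00+0.00j]] + [[0.05j, (0.09-0.01j), 0.01+0.07j, -0.09-0.03j, (0.06-0.02j)],[-0.03+0.01j, (0.02+0.06j), (-0.04+0.02j), 0.00-0.07j, 0.02+0.04j],[(0.04+0.04j), (0.08-0.08j), (0.06+0.06j), (-0.12+0.05j), 0.04-0.06j],[(0.02-0.02j), (-0.03-0.04j), (0.03-0.02j), 0.01+0.06j, -0.03-0.03j],[(-0.02-0.01j), -0.01+0.03j, -0.02-0.01j, 0.03-0.03j, (-0+0.02j)]] + [[-0.05j,0.09+0.01j,(0.01-0.07j),(-0.09+0.03j),(0.06+0.02j)], [(-0.03-0.01j),(0.02-0.06j),-0.04-0.02j,0.00+0.07j,0.02-0.04j], [0.04-0.04j,0.08+0.08j,(0.06-0.06j),-0.12-0.05j,(0.04+0.06j)], [0.02+0.02j,(-0.03+0.04j),0.03+0.02j,0.01-0.06j,-0.03+0.03j], [(-0.02+0.01j),(-0.01-0.03j),(-0.02+0.01j),(0.03+0.03j),-0.00-0.02j]] + [[0.02-0.00j, (-0.03-0j), -0.02-0.01j, -0.01j, (0.02-0.04j)], [-0.02-0.01j, (0.02+0.02j), 0.01+0.02j, (-0.01+0.01j), (-0.04+0.03j)], [(-0.03+0.02j), 0.04-0.01j, 0.03+0.00j, (0.01+0.02j), 0.00+0.06j], [(-0.02+0.01j), 0.03-0.01j, (0.02+0j), 0.02j, 0.00+0.05j], [(-0+0.04j), 0.01-0.04j, 0.02-0.02j, 0.02+0.00j, (0.06+0.03j)]] + [[0.02+0.00j, -0.03+0.00j, (-0.02+0.01j), 0.01j, 0.02+0.04j], [(-0.02+0.01j), 0.02-0.02j, (0.01-0.02j), -0.01-0.01j, -0.04-0.03j], [(-0.03-0.02j), 0.04+0.01j, 0.03-0.00j, 0.01-0.02j, -0.06j], [(-0.02-0.01j), (0.03+0.01j), (0.02-0j), -0.02j, 0.00-0.05j], [(-0-0.04j), 0.01+0.04j, (0.02+0.02j), (0.02-0j), (0.06-0.03j)]]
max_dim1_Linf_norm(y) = 0.47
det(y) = -0.00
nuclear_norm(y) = 1.51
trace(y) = -0.03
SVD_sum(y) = [[-0.2, 0.06, 0.16, -0.43, 0.05], [-0.15, 0.05, 0.12, -0.32, 0.03], [-0.06, 0.02, 0.05, -0.14, 0.01], [-0.1, 0.03, 0.08, -0.22, 0.02], [0.06, -0.02, -0.05, 0.13, -0.01]] + [[0.04, 0.05, 0.01, -0.00, 0.03],[-0.08, -0.09, -0.02, 0.01, -0.06],[0.16, 0.19, 0.05, -0.02, 0.12],[-0.05, -0.06, -0.02, 0.01, -0.04],[0.03, 0.03, 0.01, -0.0, 0.02]] + [[-0.01, -0.02, -0.08, -0.02, 0.07], [-0.00, -0.00, -0.01, -0.00, 0.01], [0.01, 0.01, 0.05, 0.01, -0.05], [0.01, 0.02, 0.09, 0.02, -0.08], [-0.01, -0.01, -0.05, -0.01, 0.05]] + [[0.04, -0.04, 0.01, -0.02, 0.0], [-0.07, 0.07, -0.02, 0.03, -0.00], [-0.03, 0.03, -0.01, 0.01, -0.00], [0.02, -0.02, 0.01, -0.01, 0.0], [-0.04, 0.04, -0.01, 0.02, -0.0]] + [[-0.00, -0.0, 0.01, 0.0, 0.01], [0.01, 0.01, -0.01, -0.01, -0.01], [0.00, 0.0, -0.00, -0.00, -0.0], [-0.02, -0.02, 0.04, 0.02, 0.04], [-0.03, -0.03, 0.05, 0.03, 0.06]]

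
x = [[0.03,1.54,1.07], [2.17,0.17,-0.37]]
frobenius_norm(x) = 2.90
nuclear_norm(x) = 4.08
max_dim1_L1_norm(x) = 2.71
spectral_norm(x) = 2.21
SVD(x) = [[-0.05,1.00], [1.00,0.05]] @ diag([2.208664456326676, 1.8745402954749162]) @ [[0.98, 0.04, -0.19], [0.07, 0.83, 0.56]]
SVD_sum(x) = [[-0.11, -0.00, 0.02], [2.16, 0.09, -0.42]] + [[0.14, 1.54, 1.05], [0.01, 0.08, 0.05]]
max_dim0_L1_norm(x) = 2.2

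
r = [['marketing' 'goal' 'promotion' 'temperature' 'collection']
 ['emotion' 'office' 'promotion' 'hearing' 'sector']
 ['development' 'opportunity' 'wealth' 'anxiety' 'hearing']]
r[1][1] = 'office'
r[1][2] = 'promotion'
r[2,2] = 'wealth'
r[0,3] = 'temperature'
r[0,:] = ['marketing', 'goal', 'promotion', 'temperature', 'collection']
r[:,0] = ['marketing', 'emotion', 'development']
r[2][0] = 'development'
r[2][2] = 'wealth'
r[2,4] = 'hearing'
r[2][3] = 'anxiety'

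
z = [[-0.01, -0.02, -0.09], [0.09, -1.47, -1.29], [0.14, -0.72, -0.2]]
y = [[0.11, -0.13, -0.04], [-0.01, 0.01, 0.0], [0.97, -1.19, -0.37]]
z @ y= [[-0.09, 0.11, 0.03], [-1.23, 1.51, 0.47], [-0.17, 0.21, 0.07]]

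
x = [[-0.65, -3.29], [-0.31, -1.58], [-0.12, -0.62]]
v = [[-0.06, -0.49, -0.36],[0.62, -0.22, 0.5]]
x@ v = [[-2.00, 1.04, -1.41], [-0.96, 0.50, -0.68], [-0.38, 0.2, -0.27]]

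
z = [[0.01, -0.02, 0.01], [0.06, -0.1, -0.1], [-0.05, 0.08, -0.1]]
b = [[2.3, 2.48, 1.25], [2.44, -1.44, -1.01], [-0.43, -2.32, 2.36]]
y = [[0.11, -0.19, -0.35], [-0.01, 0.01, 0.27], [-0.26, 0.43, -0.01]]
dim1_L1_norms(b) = [6.03, 4.89, 5.11]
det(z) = -0.00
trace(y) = 0.11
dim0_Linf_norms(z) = [0.06, 0.1, 0.1]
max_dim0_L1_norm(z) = 0.21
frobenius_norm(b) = 5.76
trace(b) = 3.22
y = b @ z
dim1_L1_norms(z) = [0.04, 0.26, 0.23]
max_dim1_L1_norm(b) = 6.03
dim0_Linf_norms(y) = [0.26, 0.43, 0.35]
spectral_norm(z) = 0.15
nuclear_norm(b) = 9.86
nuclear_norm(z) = 0.30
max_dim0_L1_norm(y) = 0.63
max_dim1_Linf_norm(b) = 2.48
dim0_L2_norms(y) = [0.28, 0.47, 0.44]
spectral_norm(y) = 0.58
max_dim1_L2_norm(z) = 0.15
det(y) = 0.00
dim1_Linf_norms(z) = [0.02, 0.1, 0.1]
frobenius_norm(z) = 0.21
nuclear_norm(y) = 0.98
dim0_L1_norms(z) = [0.12, 0.2, 0.21]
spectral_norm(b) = 4.00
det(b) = -34.26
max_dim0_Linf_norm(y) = 0.43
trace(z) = -0.19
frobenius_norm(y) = 0.70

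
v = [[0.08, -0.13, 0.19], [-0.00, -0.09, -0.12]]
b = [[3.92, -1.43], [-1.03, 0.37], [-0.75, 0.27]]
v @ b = [[0.3, -0.11], [0.18, -0.07]]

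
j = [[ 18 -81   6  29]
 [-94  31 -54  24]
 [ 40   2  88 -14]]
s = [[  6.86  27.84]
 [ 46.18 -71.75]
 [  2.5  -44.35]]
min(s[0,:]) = 6.86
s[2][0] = 2.5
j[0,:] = [18, -81, 6, 29]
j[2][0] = 40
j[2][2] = 88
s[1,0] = 46.18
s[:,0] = [6.86, 46.18, 2.5]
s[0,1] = 27.84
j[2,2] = 88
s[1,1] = -71.75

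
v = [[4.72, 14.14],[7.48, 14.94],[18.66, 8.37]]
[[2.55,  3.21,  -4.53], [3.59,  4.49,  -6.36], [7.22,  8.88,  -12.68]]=v @ [[0.36,0.44,-0.63], [0.06,0.08,-0.11]]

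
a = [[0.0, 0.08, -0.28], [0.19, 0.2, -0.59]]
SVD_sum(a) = [[0.07, 0.09, -0.26], [0.16, 0.20, -0.60]] + [[-0.07,-0.01,-0.02], [0.03,0.0,0.01]]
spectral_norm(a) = 0.71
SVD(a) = [[-0.40, -0.92], [-0.92, 0.40]] @ diag([0.709053583157843, 0.07901275979880579]) @ [[-0.25, -0.30, 0.92], [0.96, 0.08, 0.28]]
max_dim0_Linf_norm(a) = 0.59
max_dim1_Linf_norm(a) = 0.59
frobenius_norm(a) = 0.71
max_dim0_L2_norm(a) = 0.65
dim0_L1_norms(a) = [0.19, 0.28, 0.87]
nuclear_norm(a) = 0.79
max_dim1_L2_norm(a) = 0.65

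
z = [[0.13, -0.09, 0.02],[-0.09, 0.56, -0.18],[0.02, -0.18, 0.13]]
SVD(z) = [[-0.18, -0.96, 0.22], [0.93, -0.09, 0.37], [-0.33, 0.27, 0.90]] @ diag([0.6417408940838392, 0.11633681705666583, 0.06192228885949516]) @ [[-0.18, 0.93, -0.33], [-0.96, -0.09, 0.27], [0.22, 0.37, 0.90]]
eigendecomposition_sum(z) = [[0.02, -0.10, 0.04], [-0.10, 0.55, -0.20], [0.04, -0.2, 0.07]] + [[0.11, 0.01, -0.03], [0.01, 0.0, -0.00], [-0.03, -0.00, 0.01]] + [[0.0, 0.0, 0.01], [0.00, 0.01, 0.02], [0.01, 0.02, 0.05]]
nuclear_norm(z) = 0.82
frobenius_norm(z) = 0.66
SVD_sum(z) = [[0.02, -0.1, 0.04], [-0.10, 0.55, -0.20], [0.04, -0.20, 0.07]] + [[0.11, 0.01, -0.03], [0.01, 0.0, -0.0], [-0.03, -0.00, 0.01]] + [[0.00, 0.0, 0.01], [0.00, 0.01, 0.02], [0.01, 0.02, 0.05]]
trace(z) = 0.82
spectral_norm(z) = 0.64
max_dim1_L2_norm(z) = 0.6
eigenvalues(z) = [0.64, 0.12, 0.06]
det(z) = 0.00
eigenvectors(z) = [[0.18, -0.96, 0.22], [-0.93, -0.09, 0.37], [0.33, 0.27, 0.9]]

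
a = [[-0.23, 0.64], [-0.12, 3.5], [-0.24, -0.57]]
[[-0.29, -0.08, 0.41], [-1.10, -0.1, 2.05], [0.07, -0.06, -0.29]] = a@ [[0.43, 0.28, -0.17], [-0.30, -0.02, 0.58]]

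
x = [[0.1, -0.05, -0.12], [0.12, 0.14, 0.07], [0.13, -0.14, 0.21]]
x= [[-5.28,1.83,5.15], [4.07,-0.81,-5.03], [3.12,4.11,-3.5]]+[[5.38, -1.88, -5.27],[-3.95, 0.95, 5.10],[-2.99, -4.25, 3.71]]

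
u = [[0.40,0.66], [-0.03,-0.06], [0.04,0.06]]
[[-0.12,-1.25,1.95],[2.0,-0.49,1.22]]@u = [[0.07, 0.11], [0.86, 1.42]]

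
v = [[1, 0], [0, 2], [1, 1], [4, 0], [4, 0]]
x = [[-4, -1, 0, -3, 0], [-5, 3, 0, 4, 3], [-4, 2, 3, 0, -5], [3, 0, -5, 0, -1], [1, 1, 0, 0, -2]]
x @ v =[[-16, -2], [23, 6], [-21, 7], [-6, -5], [-7, 2]]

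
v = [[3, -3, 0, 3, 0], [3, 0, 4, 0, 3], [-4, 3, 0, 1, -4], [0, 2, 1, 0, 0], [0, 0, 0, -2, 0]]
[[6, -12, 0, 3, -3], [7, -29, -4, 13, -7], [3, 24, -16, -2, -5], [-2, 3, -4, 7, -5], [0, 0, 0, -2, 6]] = v @ [[-1, 0, 0, 3, 0], [-3, 4, 0, 3, -2], [4, -5, -4, 1, -1], [0, 0, 0, 1, -3], [-2, -3, 4, 0, -1]]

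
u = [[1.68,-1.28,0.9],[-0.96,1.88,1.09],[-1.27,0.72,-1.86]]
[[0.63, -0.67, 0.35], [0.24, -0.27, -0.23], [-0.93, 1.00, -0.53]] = u @ [[0.15,  -0.16,  -0.32], [-0.02,  0.02,  -0.47], [0.39,  -0.42,  0.32]]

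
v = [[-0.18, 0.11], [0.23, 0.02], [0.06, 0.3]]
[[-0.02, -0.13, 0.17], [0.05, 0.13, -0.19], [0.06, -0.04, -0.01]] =v @ [[0.22, 0.59, -0.85], [0.16, -0.24, 0.13]]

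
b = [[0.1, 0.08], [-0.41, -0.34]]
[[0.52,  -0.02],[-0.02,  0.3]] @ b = [[0.06,  0.05], [-0.12,  -0.10]]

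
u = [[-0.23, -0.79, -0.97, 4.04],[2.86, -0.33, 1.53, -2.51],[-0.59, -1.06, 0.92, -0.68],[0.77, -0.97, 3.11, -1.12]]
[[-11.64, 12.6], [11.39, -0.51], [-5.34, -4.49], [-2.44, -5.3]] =u @[[3.07, 3.06], [3.75, -0.7], [-1.19, -1.69], [-2.26, 2.75]]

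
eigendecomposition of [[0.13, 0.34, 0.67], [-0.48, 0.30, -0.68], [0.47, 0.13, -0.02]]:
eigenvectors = [[(0.74+0j), -0.09-0.44j, -0.09+0.44j], [(-0.12+0j), (0.83+0j), 0.83-0.00j], [-0.66+0.00j, -0.14-0.28j, (-0.14+0.28j)]]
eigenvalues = [(-0.52+0j), (0.47+0.49j), (0.47-0.49j)]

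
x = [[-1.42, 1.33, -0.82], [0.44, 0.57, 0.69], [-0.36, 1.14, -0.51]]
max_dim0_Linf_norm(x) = 1.42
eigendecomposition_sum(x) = [[-1.32, 1.15, -1.17], [0.36, -0.31, 0.32], [-0.55, 0.48, -0.48]] + [[-0.13, -0.11, 0.24], [-0.03, -0.02, 0.05], [0.12, 0.1, -0.23]] + [[0.04,0.29,0.10], [0.11,0.90,0.32], [0.07,0.56,0.20]]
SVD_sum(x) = [[-1.24, 1.45, -0.87], [0.09, -0.10, 0.06], [-0.72, 0.84, -0.50]] + [[-0.06,  -0.10,  -0.08], [0.44,  0.69,  0.53], [0.17,  0.26,  0.20]] + [[-0.12, -0.02, 0.13], [-0.09, -0.02, 0.10], [0.19, 0.04, -0.21]]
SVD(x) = [[-0.86, 0.14, -0.48], [0.06, -0.93, -0.37], [-0.5, -0.35, 0.79]] @ diag([2.429502736602492, 1.0537881874967496, 0.3586738194144109]) @ [[0.59, -0.69, 0.41], [-0.45, -0.71, -0.54], [0.67, 0.13, -0.73]]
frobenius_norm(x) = 2.67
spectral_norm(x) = 2.43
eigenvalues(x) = [-2.12, -0.38, 1.14]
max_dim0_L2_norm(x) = 1.84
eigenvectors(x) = [[0.90, -0.72, 0.26], [-0.24, -0.15, 0.82], [0.37, 0.67, 0.51]]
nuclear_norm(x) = 3.84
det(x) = 0.92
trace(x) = -1.36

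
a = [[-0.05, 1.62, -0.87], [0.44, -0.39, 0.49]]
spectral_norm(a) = 1.94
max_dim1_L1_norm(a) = 2.54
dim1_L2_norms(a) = [1.84, 0.77]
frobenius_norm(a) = 1.99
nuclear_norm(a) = 2.40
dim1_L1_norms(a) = [2.54, 1.32]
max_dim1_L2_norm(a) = 1.84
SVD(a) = [[-0.95,0.32],[0.32,0.95]] @ diag([1.9370679702048805, 0.4662270678610825]) @ [[0.1, -0.86, 0.51], [0.86, 0.33, 0.39]]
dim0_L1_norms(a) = [0.49, 2.01, 1.36]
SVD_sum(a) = [[-0.18,1.57,-0.93],[0.06,-0.54,0.32]] + [[0.13,0.05,0.06], [0.38,0.15,0.17]]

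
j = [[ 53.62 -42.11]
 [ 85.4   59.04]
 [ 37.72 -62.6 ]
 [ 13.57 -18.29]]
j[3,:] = [13.57, -18.29]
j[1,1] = 59.04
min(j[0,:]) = -42.11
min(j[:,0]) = 13.57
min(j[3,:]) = -18.29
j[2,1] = -62.6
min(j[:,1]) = -62.6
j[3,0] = 13.57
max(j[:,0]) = 85.4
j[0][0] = 53.62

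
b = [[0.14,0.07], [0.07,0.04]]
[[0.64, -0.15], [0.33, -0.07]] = b @ [[4.05, -0.89], [1.05, -0.30]]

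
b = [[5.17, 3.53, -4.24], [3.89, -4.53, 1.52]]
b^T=[[5.17,3.89], [3.53,-4.53], [-4.24,1.52]]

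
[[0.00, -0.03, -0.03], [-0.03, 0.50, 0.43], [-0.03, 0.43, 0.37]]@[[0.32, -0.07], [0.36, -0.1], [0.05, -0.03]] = [[-0.01,0.0], [0.19,-0.06], [0.16,-0.05]]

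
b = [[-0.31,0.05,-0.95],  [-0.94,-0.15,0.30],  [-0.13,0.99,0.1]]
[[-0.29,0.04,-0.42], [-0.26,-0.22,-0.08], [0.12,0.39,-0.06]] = b @[[0.32,  0.14,  0.21], [0.14,  0.42,  -0.07], [0.21,  -0.07,  0.37]]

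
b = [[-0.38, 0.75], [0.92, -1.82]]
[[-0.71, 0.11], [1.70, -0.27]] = b@[[5.75, -1.18],  [1.97, -0.45]]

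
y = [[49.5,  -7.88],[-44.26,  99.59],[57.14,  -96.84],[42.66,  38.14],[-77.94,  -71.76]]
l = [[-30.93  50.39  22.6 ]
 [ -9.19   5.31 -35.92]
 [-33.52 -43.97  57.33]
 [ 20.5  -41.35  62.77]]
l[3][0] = 20.5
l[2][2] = 57.33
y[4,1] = -71.76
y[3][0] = 42.66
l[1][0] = -9.19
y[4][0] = -77.94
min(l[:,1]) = -43.97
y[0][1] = -7.88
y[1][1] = 99.59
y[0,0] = 49.5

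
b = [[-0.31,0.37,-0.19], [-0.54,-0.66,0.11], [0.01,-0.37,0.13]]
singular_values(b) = [0.93, 0.54, 0.0]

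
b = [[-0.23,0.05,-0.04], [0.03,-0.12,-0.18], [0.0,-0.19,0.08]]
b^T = [[-0.23, 0.03, 0.0], [0.05, -0.12, -0.19], [-0.04, -0.18, 0.08]]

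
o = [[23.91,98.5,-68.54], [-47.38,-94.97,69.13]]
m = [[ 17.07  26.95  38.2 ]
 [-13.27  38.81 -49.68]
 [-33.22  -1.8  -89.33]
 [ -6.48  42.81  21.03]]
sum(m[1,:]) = -24.139999999999997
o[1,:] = [-47.38, -94.97, 69.13]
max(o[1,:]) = 69.13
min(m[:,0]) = -33.22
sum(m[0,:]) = 82.22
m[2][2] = -89.33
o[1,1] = -94.97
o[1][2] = 69.13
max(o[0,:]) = 98.5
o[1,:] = [-47.38, -94.97, 69.13]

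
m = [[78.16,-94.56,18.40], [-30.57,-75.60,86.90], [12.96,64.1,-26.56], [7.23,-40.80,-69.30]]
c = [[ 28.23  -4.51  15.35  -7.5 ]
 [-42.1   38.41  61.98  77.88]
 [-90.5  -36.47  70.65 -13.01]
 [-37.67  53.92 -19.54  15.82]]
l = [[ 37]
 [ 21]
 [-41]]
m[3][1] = -40.8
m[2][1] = 64.1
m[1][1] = -75.6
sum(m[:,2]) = 9.440000000000012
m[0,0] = 78.16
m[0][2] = 18.4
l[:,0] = [37, 21, -41]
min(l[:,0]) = -41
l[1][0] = 21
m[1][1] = -75.6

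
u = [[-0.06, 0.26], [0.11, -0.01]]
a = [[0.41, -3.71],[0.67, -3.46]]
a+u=[[0.35, -3.45], [0.78, -3.47]]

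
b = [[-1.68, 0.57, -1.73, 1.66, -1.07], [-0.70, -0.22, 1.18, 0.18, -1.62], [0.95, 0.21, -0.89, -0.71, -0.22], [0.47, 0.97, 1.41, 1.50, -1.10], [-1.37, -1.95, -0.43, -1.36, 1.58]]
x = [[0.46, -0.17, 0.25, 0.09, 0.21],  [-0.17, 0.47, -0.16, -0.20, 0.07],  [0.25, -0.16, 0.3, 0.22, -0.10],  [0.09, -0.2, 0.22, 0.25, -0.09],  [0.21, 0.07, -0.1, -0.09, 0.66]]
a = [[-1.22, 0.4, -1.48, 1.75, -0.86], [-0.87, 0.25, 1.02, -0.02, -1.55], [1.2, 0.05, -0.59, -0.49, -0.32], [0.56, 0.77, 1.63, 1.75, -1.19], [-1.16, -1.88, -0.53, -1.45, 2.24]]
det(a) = -15.85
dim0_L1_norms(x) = [1.18, 1.07, 1.03, 0.85, 1.13]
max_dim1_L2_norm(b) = 3.2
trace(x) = 2.14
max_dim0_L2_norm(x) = 0.71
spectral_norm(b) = 4.17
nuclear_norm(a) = 11.14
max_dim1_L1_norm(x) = 1.18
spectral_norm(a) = 4.56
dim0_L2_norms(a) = [2.31, 2.09, 2.55, 2.91, 3.11]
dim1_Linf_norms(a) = [1.75, 1.55, 1.2, 1.75, 2.24]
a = b + x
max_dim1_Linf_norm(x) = 0.66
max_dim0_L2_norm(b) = 2.74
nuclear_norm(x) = 2.15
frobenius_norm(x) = 1.26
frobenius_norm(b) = 5.81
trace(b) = 0.29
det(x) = -0.00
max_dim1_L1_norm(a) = 7.26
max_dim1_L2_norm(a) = 3.5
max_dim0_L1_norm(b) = 5.64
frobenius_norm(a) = 5.86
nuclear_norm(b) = 10.98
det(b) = -6.25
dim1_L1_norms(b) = [6.71, 3.9, 2.98, 5.45, 6.69]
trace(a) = 2.43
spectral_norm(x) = 0.93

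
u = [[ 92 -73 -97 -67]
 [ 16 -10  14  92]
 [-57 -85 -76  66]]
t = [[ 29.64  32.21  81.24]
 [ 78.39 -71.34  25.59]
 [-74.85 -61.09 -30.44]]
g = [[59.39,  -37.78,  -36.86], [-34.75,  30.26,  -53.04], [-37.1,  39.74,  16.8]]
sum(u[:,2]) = -159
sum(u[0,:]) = -145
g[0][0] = 59.39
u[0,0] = 92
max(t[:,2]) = 81.24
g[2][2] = 16.8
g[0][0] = 59.39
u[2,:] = [-57, -85, -76, 66]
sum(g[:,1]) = 32.22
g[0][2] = -36.86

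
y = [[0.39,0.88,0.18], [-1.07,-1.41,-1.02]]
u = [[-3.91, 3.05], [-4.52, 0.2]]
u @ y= [[-4.79, -7.74, -3.81], [-1.98, -4.26, -1.02]]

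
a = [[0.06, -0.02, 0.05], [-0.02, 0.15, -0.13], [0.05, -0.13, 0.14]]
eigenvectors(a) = [[-0.21, 0.88, -0.43], [0.69, 0.45, 0.57], [-0.69, 0.17, 0.7]]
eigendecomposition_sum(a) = [[0.01, -0.04, 0.04],[-0.04, 0.14, -0.14],[0.04, -0.14, 0.14]] + [[0.05,  0.02,  0.01], [0.02,  0.01,  0.00], [0.01,  0.0,  0.0]] + [[0.00, -0.00, -0.0], [-0.0, 0.0, 0.0], [-0.00, 0.0, 0.00]]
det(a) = 0.00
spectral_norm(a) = 0.29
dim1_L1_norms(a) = [0.13, 0.3, 0.32]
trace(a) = 0.35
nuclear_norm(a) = 0.35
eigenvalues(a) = [0.29, 0.06, 0.0]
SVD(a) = [[-0.21, -0.88, -0.43], [0.69, -0.45, 0.57], [-0.69, -0.17, 0.7]] @ diag([0.2858484406880139, 0.059761133863149254, 0.00439042544883692]) @ [[-0.21, 0.69, -0.69], [-0.88, -0.45, -0.17], [-0.43, 0.57, 0.70]]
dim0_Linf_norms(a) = [0.06, 0.15, 0.14]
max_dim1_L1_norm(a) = 0.32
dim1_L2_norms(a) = [0.08, 0.2, 0.2]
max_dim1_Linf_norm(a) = 0.15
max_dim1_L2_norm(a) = 0.2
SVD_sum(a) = [[0.01, -0.04, 0.04], [-0.04, 0.14, -0.14], [0.04, -0.14, 0.14]] + [[0.05, 0.02, 0.01], [0.02, 0.01, 0.0], [0.01, 0.0, 0.0]] + [[0.0, -0.00, -0.0], [-0.0, 0.0, 0.00], [-0.00, 0.00, 0.0]]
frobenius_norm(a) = 0.29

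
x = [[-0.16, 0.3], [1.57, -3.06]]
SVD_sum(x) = [[-0.16, 0.30], [1.57, -3.06]] + [[-0.00,-0.0],  [-0.0,-0.00]]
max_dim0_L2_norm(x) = 3.07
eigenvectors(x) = [[0.89, -0.1], [0.46, 1.00]]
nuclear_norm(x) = 3.46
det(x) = 0.02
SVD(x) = [[-0.1, 1.0], [1.00, 0.10]] @ diag([3.4560195362586517, 0.005381914021277769]) @ [[0.46, -0.89],[-0.89, -0.46]]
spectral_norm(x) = 3.46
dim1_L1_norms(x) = [0.46, 4.63]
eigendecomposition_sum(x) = [[-0.01, -0.0],[-0.00, -0.00]] + [[-0.15,0.30], [1.57,-3.06]]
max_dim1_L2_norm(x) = 3.44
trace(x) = -3.22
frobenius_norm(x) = 3.46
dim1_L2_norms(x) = [0.34, 3.44]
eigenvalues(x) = [-0.01, -3.21]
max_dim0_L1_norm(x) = 3.36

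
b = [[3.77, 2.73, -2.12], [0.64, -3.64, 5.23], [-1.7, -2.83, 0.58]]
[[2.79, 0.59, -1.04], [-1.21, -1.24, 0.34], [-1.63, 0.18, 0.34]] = b@[[0.49,0.08,-0.24], [0.26,-0.19,0.05], [-0.11,-0.38,0.13]]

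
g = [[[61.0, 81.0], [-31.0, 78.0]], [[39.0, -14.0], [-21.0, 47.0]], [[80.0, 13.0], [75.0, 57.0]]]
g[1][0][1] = -14.0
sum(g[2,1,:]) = 132.0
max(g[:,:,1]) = 81.0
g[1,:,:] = [[39.0, -14.0], [-21.0, 47.0]]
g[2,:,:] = [[80.0, 13.0], [75.0, 57.0]]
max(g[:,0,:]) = 81.0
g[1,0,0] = 39.0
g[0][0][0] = 61.0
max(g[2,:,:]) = 80.0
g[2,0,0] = 80.0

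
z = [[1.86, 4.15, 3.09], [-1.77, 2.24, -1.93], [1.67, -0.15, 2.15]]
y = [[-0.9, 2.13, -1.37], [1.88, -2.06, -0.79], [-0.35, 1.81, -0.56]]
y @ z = [[-7.73, 1.24, -9.84], [5.82, 3.31, 8.09], [-4.79, 2.69, -5.78]]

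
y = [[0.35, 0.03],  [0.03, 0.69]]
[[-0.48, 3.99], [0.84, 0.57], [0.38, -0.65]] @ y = [[-0.05, 2.74], [0.31, 0.42], [0.11, -0.44]]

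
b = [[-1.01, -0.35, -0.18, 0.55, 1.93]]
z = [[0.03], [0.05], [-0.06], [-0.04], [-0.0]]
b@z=[[-0.06]]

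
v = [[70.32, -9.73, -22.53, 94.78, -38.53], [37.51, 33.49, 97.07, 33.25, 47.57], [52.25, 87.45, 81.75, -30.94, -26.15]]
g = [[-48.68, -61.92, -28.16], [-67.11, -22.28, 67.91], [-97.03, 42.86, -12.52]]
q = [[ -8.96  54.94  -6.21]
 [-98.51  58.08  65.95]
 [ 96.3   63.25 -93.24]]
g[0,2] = -28.16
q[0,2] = -6.21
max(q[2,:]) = 96.3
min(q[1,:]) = -98.51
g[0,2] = -28.16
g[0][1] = -61.92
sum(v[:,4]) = -17.11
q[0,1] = 54.94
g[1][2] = 67.91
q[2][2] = -93.24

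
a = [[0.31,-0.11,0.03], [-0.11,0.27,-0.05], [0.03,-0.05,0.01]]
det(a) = 0.00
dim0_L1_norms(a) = [0.45, 0.43, 0.09]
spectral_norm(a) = 0.41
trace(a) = 0.59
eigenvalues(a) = [0.41, 0.18, 0.0]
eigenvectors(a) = [[0.75,-0.66,-0.04], [-0.64,-0.75,0.17], [0.14,0.1,0.99]]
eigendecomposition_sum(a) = [[0.23,  -0.2,  0.04], [-0.20,  0.17,  -0.04], [0.04,  -0.04,  0.01]] + [[0.08,0.09,-0.01], [0.09,0.1,-0.01], [-0.01,-0.01,0.0]] + [[0.0, -0.00, -0.00], [-0.0, 0.00, 0.0], [-0.00, 0.00, 0.00]]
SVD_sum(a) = [[0.23,-0.20,0.04], [-0.20,0.17,-0.04], [0.04,-0.04,0.01]] + [[0.08, 0.09, -0.01], [0.09, 0.1, -0.01], [-0.01, -0.01, 0.00]] + [[0.00, -0.00, -0.00], [-0.00, 0.00, 0.0], [-0.00, 0.0, 0.0]]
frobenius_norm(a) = 0.45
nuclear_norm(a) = 0.59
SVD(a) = [[-0.75, -0.66, -0.04], [0.64, -0.75, 0.17], [-0.14, 0.10, 0.99]] @ diag([0.40942634473381434, 0.1801941291992399, 0.00037952606694583444]) @ [[-0.75,  0.64,  -0.14], [-0.66,  -0.75,  0.1], [-0.04,  0.17,  0.99]]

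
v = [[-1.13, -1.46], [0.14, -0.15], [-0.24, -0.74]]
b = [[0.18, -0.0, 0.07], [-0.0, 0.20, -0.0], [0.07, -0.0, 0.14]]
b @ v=[[-0.22,-0.31], [0.03,-0.03], [-0.11,-0.21]]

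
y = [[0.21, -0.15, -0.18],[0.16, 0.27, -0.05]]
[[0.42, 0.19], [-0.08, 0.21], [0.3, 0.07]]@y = [[0.12, -0.01, -0.09], [0.02, 0.07, 0.00], [0.07, -0.03, -0.06]]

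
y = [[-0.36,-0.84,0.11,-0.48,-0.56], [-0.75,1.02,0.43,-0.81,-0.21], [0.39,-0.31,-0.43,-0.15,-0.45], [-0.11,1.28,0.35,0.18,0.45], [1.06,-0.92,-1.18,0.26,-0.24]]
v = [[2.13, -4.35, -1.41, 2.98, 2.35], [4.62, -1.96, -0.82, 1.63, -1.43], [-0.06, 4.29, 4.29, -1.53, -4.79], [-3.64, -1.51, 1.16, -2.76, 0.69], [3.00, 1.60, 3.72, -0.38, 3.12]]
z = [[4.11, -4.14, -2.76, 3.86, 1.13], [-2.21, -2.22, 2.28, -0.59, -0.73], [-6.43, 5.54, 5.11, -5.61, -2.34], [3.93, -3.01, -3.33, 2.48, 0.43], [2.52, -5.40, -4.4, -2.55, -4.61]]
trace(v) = 4.82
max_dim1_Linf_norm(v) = 4.79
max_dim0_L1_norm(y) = 4.37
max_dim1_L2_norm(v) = 7.88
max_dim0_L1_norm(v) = 13.71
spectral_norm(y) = 2.65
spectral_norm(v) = 10.03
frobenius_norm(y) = 3.17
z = v @ y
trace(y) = 0.17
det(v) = -1627.56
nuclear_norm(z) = 28.05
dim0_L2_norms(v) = [6.94, 6.78, 6.02, 4.65, 6.38]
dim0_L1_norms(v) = [13.45, 13.71, 11.4, 9.28, 12.38]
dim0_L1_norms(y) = [2.67, 4.37, 2.5, 1.88, 1.91]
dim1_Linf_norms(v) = [4.35, 4.62, 4.79, 3.64, 3.72]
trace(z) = 4.87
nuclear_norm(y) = 5.18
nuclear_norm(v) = 27.01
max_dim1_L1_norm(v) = 14.96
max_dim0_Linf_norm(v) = 4.79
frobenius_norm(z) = 18.26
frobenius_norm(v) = 13.88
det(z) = -4.98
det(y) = 0.00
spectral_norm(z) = 16.03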